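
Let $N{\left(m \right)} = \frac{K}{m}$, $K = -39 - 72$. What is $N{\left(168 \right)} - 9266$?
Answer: $- \frac{518933}{56} \approx -9266.7$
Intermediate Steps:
$K = -111$ ($K = -39 - 72 = -111$)
$N{\left(m \right)} = - \frac{111}{m}$
$N{\left(168 \right)} - 9266 = - \frac{111}{168} - 9266 = \left(-111\right) \frac{1}{168} - 9266 = - \frac{37}{56} - 9266 = - \frac{518933}{56}$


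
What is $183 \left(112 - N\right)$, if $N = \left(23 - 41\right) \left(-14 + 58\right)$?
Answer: $165432$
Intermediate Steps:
$N = -792$ ($N = \left(-18\right) 44 = -792$)
$183 \left(112 - N\right) = 183 \left(112 - -792\right) = 183 \left(112 + 792\right) = 183 \cdot 904 = 165432$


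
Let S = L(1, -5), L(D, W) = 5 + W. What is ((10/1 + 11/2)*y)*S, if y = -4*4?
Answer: 0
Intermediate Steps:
y = -16
S = 0 (S = 5 - 5 = 0)
((10/1 + 11/2)*y)*S = ((10/1 + 11/2)*(-16))*0 = ((10*1 + 11*(½))*(-16))*0 = ((10 + 11/2)*(-16))*0 = ((31/2)*(-16))*0 = -248*0 = 0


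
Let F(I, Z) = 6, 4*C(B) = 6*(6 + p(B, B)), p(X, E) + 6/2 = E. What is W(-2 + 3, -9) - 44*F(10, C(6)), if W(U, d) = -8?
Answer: -272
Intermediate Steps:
p(X, E) = -3 + E
C(B) = 9/2 + 3*B/2 (C(B) = (6*(6 + (-3 + B)))/4 = (6*(3 + B))/4 = (18 + 6*B)/4 = 9/2 + 3*B/2)
W(-2 + 3, -9) - 44*F(10, C(6)) = -8 - 44*6 = -8 - 264 = -272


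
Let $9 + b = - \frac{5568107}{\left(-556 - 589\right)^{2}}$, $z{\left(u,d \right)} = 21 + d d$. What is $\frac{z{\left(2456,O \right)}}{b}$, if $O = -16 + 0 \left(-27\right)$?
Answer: $- \frac{363153925}{17367332} \approx -20.91$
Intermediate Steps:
$O = -16$ ($O = -16 + 0 = -16$)
$z{\left(u,d \right)} = 21 + d^{2}$
$b = - \frac{17367332}{1311025}$ ($b = -9 - \frac{5568107}{\left(-556 - 589\right)^{2}} = -9 - \frac{5568107}{\left(-1145\right)^{2}} = -9 - \frac{5568107}{1311025} = - \frac{17367332}{1311025} \approx -13.247$)
$\frac{z{\left(2456,O \right)}}{b} = \frac{21 + \left(-16\right)^{2}}{- \frac{17367332}{1311025}} = \left(21 + 256\right) \left(- \frac{1311025}{17367332}\right) = 277 \left(- \frac{1311025}{17367332}\right) = - \frac{363153925}{17367332}$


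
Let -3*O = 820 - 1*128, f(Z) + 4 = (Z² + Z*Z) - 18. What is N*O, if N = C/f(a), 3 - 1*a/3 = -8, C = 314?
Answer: -54322/1617 ≈ -33.594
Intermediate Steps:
a = 33 (a = 9 - 3*(-8) = 9 + 24 = 33)
f(Z) = -22 + 2*Z² (f(Z) = -4 + ((Z² + Z*Z) - 18) = -4 + ((Z² + Z²) - 18) = -4 + (2*Z² - 18) = -4 + (-18 + 2*Z²) = -22 + 2*Z²)
O = -692/3 (O = -(820 - 1*128)/3 = -(820 - 128)/3 = -⅓*692 = -692/3 ≈ -230.67)
N = 157/1078 (N = 314/(-22 + 2*33²) = 314/(-22 + 2*1089) = 314/(-22 + 2178) = 314/2156 = 314*(1/2156) = 157/1078 ≈ 0.14564)
N*O = (157/1078)*(-692/3) = -54322/1617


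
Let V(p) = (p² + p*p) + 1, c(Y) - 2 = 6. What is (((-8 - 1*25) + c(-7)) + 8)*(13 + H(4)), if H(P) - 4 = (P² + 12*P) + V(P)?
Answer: -1938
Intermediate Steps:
c(Y) = 8 (c(Y) = 2 + 6 = 8)
V(p) = 1 + 2*p² (V(p) = (p² + p²) + 1 = 2*p² + 1 = 1 + 2*p²)
H(P) = 5 + 3*P² + 12*P (H(P) = 4 + ((P² + 12*P) + (1 + 2*P²)) = 4 + (1 + 3*P² + 12*P) = 5 + 3*P² + 12*P)
(((-8 - 1*25) + c(-7)) + 8)*(13 + H(4)) = (((-8 - 1*25) + 8) + 8)*(13 + (5 + 3*4² + 12*4)) = (((-8 - 25) + 8) + 8)*(13 + (5 + 3*16 + 48)) = ((-33 + 8) + 8)*(13 + (5 + 48 + 48)) = (-25 + 8)*(13 + 101) = -17*114 = -1938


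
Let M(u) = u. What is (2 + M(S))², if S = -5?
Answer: 9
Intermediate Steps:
(2 + M(S))² = (2 - 5)² = (-3)² = 9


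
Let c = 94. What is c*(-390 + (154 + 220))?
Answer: -1504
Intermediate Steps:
c*(-390 + (154 + 220)) = 94*(-390 + (154 + 220)) = 94*(-390 + 374) = 94*(-16) = -1504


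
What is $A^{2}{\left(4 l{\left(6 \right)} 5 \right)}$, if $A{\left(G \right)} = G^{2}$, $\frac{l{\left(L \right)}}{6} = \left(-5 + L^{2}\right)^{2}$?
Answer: $176855485523765760000$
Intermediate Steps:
$l{\left(L \right)} = 6 \left(-5 + L^{2}\right)^{2}$
$A^{2}{\left(4 l{\left(6 \right)} 5 \right)} = \left(\left(4 \cdot 6 \left(-5 + 6^{2}\right)^{2} \cdot 5\right)^{2}\right)^{2} = \left(\left(4 \cdot 6 \left(-5 + 36\right)^{2} \cdot 5\right)^{2}\right)^{2} = \left(\left(4 \cdot 6 \cdot 31^{2} \cdot 5\right)^{2}\right)^{2} = \left(\left(4 \cdot 6 \cdot 961 \cdot 5\right)^{2}\right)^{2} = \left(\left(4 \cdot 5766 \cdot 5\right)^{2}\right)^{2} = \left(\left(23064 \cdot 5\right)^{2}\right)^{2} = \left(115320^{2}\right)^{2} = 13298702400^{2} = 176855485523765760000$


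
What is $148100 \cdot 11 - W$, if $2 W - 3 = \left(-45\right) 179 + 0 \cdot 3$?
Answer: $1633126$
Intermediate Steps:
$W = -4026$ ($W = \frac{3}{2} + \frac{\left(-45\right) 179 + 0 \cdot 3}{2} = \frac{3}{2} + \frac{-8055 + 0}{2} = \frac{3}{2} + \frac{1}{2} \left(-8055\right) = \frac{3}{2} - \frac{8055}{2} = -4026$)
$148100 \cdot 11 - W = 148100 \cdot 11 - -4026 = 1629100 + 4026 = 1633126$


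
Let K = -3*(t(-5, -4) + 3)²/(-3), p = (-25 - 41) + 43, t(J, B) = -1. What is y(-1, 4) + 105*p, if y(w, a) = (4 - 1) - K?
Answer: -2416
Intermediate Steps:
p = -23 (p = -66 + 43 = -23)
K = 4 (K = -3*(-1 + 3)²/(-3) = -3*2²*(-⅓) = -3*4*(-⅓) = -12*(-⅓) = 4)
y(w, a) = -1 (y(w, a) = (4 - 1) - 1*4 = 3 - 4 = -1)
y(-1, 4) + 105*p = -1 + 105*(-23) = -1 - 2415 = -2416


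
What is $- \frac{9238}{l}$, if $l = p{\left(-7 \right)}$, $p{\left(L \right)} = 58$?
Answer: $- \frac{4619}{29} \approx -159.28$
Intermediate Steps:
$l = 58$
$- \frac{9238}{l} = - \frac{9238}{58} = \left(-9238\right) \frac{1}{58} = - \frac{4619}{29}$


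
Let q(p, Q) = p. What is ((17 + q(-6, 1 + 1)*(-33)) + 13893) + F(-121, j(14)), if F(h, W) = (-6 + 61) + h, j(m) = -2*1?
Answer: 14042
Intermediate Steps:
j(m) = -2
F(h, W) = 55 + h
((17 + q(-6, 1 + 1)*(-33)) + 13893) + F(-121, j(14)) = ((17 - 6*(-33)) + 13893) + (55 - 121) = ((17 + 198) + 13893) - 66 = (215 + 13893) - 66 = 14108 - 66 = 14042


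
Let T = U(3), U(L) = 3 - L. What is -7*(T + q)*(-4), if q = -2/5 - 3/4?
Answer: -161/5 ≈ -32.200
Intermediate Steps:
T = 0 (T = 3 - 1*3 = 3 - 3 = 0)
q = -23/20 (q = -2*1/5 - 3*1/4 = -2/5 - 3/4 = -23/20 ≈ -1.1500)
-7*(T + q)*(-4) = -7*(0 - 23/20)*(-4) = -7*(-23/20)*(-4) = (161/20)*(-4) = -161/5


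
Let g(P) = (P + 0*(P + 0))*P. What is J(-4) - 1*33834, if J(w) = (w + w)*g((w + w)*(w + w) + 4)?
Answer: -70826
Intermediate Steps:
g(P) = P² (g(P) = (P + 0*P)*P = (P + 0)*P = P*P = P²)
J(w) = 2*w*(4 + 4*w²)² (J(w) = (w + w)*((w + w)*(w + w) + 4)² = (2*w)*((2*w)*(2*w) + 4)² = (2*w)*(4*w² + 4)² = (2*w)*(4 + 4*w²)² = 2*w*(4 + 4*w²)²)
J(-4) - 1*33834 = 32*(-4)*(1 + (-4)²)² - 1*33834 = 32*(-4)*(1 + 16)² - 33834 = 32*(-4)*17² - 33834 = 32*(-4)*289 - 33834 = -36992 - 33834 = -70826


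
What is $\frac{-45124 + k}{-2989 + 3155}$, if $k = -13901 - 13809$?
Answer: $- \frac{36417}{83} \approx -438.76$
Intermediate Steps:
$k = -27710$
$\frac{-45124 + k}{-2989 + 3155} = \frac{-45124 - 27710}{-2989 + 3155} = - \frac{72834}{166} = \left(-72834\right) \frac{1}{166} = - \frac{36417}{83}$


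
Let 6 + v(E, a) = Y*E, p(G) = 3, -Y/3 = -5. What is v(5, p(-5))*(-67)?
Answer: -4623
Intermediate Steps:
Y = 15 (Y = -3*(-5) = 15)
v(E, a) = -6 + 15*E
v(5, p(-5))*(-67) = (-6 + 15*5)*(-67) = (-6 + 75)*(-67) = 69*(-67) = -4623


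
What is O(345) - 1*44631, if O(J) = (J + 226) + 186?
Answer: -43874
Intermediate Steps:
O(J) = 412 + J (O(J) = (226 + J) + 186 = 412 + J)
O(345) - 1*44631 = (412 + 345) - 1*44631 = 757 - 44631 = -43874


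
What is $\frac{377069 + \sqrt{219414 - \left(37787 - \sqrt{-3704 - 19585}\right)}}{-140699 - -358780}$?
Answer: $\frac{377069}{218081} + \frac{\sqrt{181627 + i \sqrt{23289}}}{218081} \approx 1.731 + 8.2099 \cdot 10^{-7} i$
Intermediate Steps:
$\frac{377069 + \sqrt{219414 - \left(37787 - \sqrt{-3704 - 19585}\right)}}{-140699 - -358780} = \frac{377069 + \sqrt{219414 - \left(37787 - \sqrt{-23289}\right)}}{-140699 + 358780} = \frac{377069 + \sqrt{219414 - \left(37787 - i \sqrt{23289}\right)}}{218081} = \left(377069 + \sqrt{181627 + i \sqrt{23289}}\right) \frac{1}{218081} = \frac{377069}{218081} + \frac{\sqrt{181627 + i \sqrt{23289}}}{218081}$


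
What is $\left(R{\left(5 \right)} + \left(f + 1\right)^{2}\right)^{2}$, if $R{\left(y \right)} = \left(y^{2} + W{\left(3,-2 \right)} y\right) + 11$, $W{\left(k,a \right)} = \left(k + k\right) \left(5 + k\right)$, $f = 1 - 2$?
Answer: $76176$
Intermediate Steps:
$f = -1$ ($f = 1 - 2 = -1$)
$W{\left(k,a \right)} = 2 k \left(5 + k\right)$
$R{\left(y \right)} = 11 + y^{2} + 48 y$ ($R{\left(y \right)} = \left(y^{2} + 2 \cdot 3 \left(5 + 3\right) y\right) + 11 = \left(y^{2} + 2 \cdot 3 \cdot 8 y\right) + 11 = \left(y^{2} + 48 y\right) + 11 = 11 + y^{2} + 48 y$)
$\left(R{\left(5 \right)} + \left(f + 1\right)^{2}\right)^{2} = \left(\left(11 + 5^{2} + 48 \cdot 5\right) + \left(-1 + 1\right)^{2}\right)^{2} = \left(\left(11 + 25 + 240\right) + 0^{2}\right)^{2} = \left(276 + 0\right)^{2} = 276^{2} = 76176$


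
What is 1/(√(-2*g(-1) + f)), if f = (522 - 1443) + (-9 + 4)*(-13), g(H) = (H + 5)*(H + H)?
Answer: -I*√210/420 ≈ -0.034503*I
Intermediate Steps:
g(H) = 2*H*(5 + H) (g(H) = (5 + H)*(2*H) = 2*H*(5 + H))
f = -856 (f = -921 - 5*(-13) = -921 + 65 = -856)
1/(√(-2*g(-1) + f)) = 1/(√(-4*(-1)*(5 - 1) - 856)) = 1/(√(-4*(-1)*4 - 856)) = 1/(√(-2*(-8) - 856)) = 1/(√(16 - 856)) = 1/(√(-840)) = 1/(2*I*√210) = -I*√210/420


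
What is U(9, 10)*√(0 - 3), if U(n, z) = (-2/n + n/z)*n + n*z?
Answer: 961*I*√3/10 ≈ 166.45*I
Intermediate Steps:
U(n, z) = n*z + n*(-2/n + n/z) (U(n, z) = n*(-2/n + n/z) + n*z = n*z + n*(-2/n + n/z))
U(9, 10)*√(0 - 3) = (-2 + 9*10 + 9²/10)*√(0 - 3) = (-2 + 90 + 81*(⅒))*√(-3) = (-2 + 90 + 81/10)*(I*√3) = 961*(I*√3)/10 = 961*I*√3/10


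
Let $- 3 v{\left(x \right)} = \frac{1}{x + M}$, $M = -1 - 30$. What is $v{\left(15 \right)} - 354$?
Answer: $- \frac{16991}{48} \approx -353.98$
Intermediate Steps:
$M = -31$ ($M = -1 - 30 = -31$)
$v{\left(x \right)} = - \frac{1}{3 \left(-31 + x\right)}$ ($v{\left(x \right)} = - \frac{1}{3 \left(x - 31\right)} = - \frac{1}{3 \left(-31 + x\right)}$)
$v{\left(15 \right)} - 354 = - \frac{1}{-93 + 3 \cdot 15} - 354 = - \frac{1}{-93 + 45} - 354 = - \frac{1}{-48} - 354 = \left(-1\right) \left(- \frac{1}{48}\right) - 354 = \frac{1}{48} - 354 = - \frac{16991}{48}$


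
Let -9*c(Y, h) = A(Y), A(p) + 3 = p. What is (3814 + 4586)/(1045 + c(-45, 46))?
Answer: 25200/3151 ≈ 7.9975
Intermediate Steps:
A(p) = -3 + p
c(Y, h) = ⅓ - Y/9 (c(Y, h) = -(-3 + Y)/9 = ⅓ - Y/9)
(3814 + 4586)/(1045 + c(-45, 46)) = (3814 + 4586)/(1045 + (⅓ - ⅑*(-45))) = 8400/(1045 + (⅓ + 5)) = 8400/(1045 + 16/3) = 8400/(3151/3) = 8400*(3/3151) = 25200/3151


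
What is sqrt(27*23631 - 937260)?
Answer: 3*I*sqrt(33247) ≈ 547.01*I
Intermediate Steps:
sqrt(27*23631 - 937260) = sqrt(638037 - 937260) = sqrt(-299223) = 3*I*sqrt(33247)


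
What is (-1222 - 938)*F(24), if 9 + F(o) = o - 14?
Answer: -2160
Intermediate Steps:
F(o) = -23 + o (F(o) = -9 + (o - 14) = -9 + (-14 + o) = -23 + o)
(-1222 - 938)*F(24) = (-1222 - 938)*(-23 + 24) = -2160*1 = -2160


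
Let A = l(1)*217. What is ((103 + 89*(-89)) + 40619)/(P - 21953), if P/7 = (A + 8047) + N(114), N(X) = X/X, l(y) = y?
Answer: 32801/35902 ≈ 0.91363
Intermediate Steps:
N(X) = 1
A = 217 (A = 1*217 = 217)
P = 57855 (P = 7*((217 + 8047) + 1) = 7*(8264 + 1) = 7*8265 = 57855)
((103 + 89*(-89)) + 40619)/(P - 21953) = ((103 + 89*(-89)) + 40619)/(57855 - 21953) = ((103 - 7921) + 40619)/35902 = (-7818 + 40619)*(1/35902) = 32801*(1/35902) = 32801/35902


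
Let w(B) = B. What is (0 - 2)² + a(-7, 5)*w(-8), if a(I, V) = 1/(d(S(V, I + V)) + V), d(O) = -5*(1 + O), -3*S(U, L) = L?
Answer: 32/5 ≈ 6.4000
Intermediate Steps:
S(U, L) = -L/3
d(O) = -5 - 5*O
a(I, V) = 1/(-5 + 5*I/3 + 8*V/3) (a(I, V) = 1/((-5 - (-5)*(I + V)/3) + V) = 1/((-5 - 5*(-I/3 - V/3)) + V) = 1/((-5 + (5*I/3 + 5*V/3)) + V) = 1/((-5 + 5*I/3 + 5*V/3) + V) = 1/(-5 + 5*I/3 + 8*V/3))
(0 - 2)² + a(-7, 5)*w(-8) = (0 - 2)² + (3/(-15 + 5*(-7) + 8*5))*(-8) = (-2)² + (3/(-15 - 35 + 40))*(-8) = 4 + (3/(-10))*(-8) = 4 + (3*(-⅒))*(-8) = 4 - 3/10*(-8) = 4 + 12/5 = 32/5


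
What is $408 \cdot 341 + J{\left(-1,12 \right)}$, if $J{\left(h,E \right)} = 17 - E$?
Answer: $139133$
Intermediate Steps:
$408 \cdot 341 + J{\left(-1,12 \right)} = 408 \cdot 341 + \left(17 - 12\right) = 139128 + \left(17 - 12\right) = 139128 + 5 = 139133$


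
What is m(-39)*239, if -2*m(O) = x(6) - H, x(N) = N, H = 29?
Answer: 5497/2 ≈ 2748.5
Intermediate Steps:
m(O) = 23/2 (m(O) = -(6 - 1*29)/2 = -(6 - 29)/2 = -1/2*(-23) = 23/2)
m(-39)*239 = (23/2)*239 = 5497/2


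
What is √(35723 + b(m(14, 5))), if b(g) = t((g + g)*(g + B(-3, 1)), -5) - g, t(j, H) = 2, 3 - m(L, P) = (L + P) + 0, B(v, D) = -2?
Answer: √35741 ≈ 189.05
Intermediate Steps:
m(L, P) = 3 - L - P (m(L, P) = 3 - ((L + P) + 0) = 3 - (L + P) = 3 + (-L - P) = 3 - L - P)
b(g) = 2 - g
√(35723 + b(m(14, 5))) = √(35723 + (2 - (3 - 1*14 - 1*5))) = √(35723 + (2 - (3 - 14 - 5))) = √(35723 + (2 - 1*(-16))) = √(35723 + (2 + 16)) = √(35723 + 18) = √35741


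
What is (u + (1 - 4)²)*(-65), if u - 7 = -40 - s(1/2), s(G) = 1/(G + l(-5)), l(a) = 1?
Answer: 4810/3 ≈ 1603.3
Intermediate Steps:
s(G) = 1/(1 + G) (s(G) = 1/(G + 1) = 1/(1 + G))
u = -101/3 (u = 7 + (-40 - 1/(1 + 1/2)) = 7 + (-40 - 1/(1 + ½)) = 7 + (-40 - 1/3/2) = 7 + (-40 - 1*⅔) = 7 + (-40 - ⅔) = 7 - 122/3 = -101/3 ≈ -33.667)
(u + (1 - 4)²)*(-65) = (-101/3 + (1 - 4)²)*(-65) = (-101/3 + (-3)²)*(-65) = (-101/3 + 9)*(-65) = -74/3*(-65) = 4810/3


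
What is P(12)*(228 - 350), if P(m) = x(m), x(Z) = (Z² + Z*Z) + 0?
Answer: -35136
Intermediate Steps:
x(Z) = 2*Z² (x(Z) = (Z² + Z²) + 0 = 2*Z² + 0 = 2*Z²)
P(m) = 2*m²
P(12)*(228 - 350) = (2*12²)*(228 - 350) = (2*144)*(-122) = 288*(-122) = -35136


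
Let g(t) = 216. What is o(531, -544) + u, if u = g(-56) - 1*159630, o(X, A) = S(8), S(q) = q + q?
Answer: -159398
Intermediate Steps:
S(q) = 2*q
o(X, A) = 16 (o(X, A) = 2*8 = 16)
u = -159414 (u = 216 - 1*159630 = 216 - 159630 = -159414)
o(531, -544) + u = 16 - 159414 = -159398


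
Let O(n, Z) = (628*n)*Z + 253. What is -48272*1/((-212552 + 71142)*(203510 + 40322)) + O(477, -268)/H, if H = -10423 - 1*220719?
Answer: 173006448290315139/498115100057690 ≈ 347.32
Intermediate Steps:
O(n, Z) = 253 + 628*Z*n (O(n, Z) = 628*Z*n + 253 = 253 + 628*Z*n)
H = -231142 (H = -10423 - 220719 = -231142)
-48272*1/((-212552 + 71142)*(203510 + 40322)) + O(477, -268)/H = -48272*1/((-212552 + 71142)*(203510 + 40322)) + (253 + 628*(-268)*477)/(-231142) = -48272/(243832*(-141410)) + (253 - 80281008)*(-1/231142) = -48272/(-34480283120) - 80280755*(-1/231142) = -48272*(-1/34480283120) + 80280755/231142 = 3017/2155017695 + 80280755/231142 = 173006448290315139/498115100057690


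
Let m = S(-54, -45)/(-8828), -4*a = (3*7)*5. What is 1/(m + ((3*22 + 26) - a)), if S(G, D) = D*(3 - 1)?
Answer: 8828/1044001 ≈ 0.0084559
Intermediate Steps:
a = -105/4 (a = -3*7*5/4 = -21*5/4 = -¼*105 = -105/4 ≈ -26.250)
S(G, D) = 2*D (S(G, D) = D*2 = 2*D)
m = 45/4414 (m = (2*(-45))/(-8828) = -90*(-1/8828) = 45/4414 ≈ 0.010195)
1/(m + ((3*22 + 26) - a)) = 1/(45/4414 + ((3*22 + 26) - 1*(-105/4))) = 1/(45/4414 + ((66 + 26) + 105/4)) = 1/(45/4414 + (92 + 105/4)) = 1/(45/4414 + 473/4) = 1/(1044001/8828) = 8828/1044001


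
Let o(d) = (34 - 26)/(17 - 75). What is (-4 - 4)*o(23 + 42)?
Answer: 32/29 ≈ 1.1034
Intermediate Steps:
o(d) = -4/29 (o(d) = 8/(-58) = 8*(-1/58) = -4/29)
(-4 - 4)*o(23 + 42) = (-4 - 4)*(-4/29) = -8*(-4/29) = 32/29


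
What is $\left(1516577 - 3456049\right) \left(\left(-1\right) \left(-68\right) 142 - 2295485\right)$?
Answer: $4433301342288$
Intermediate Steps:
$\left(1516577 - 3456049\right) \left(\left(-1\right) \left(-68\right) 142 - 2295485\right) = - 1939472 \left(68 \cdot 142 - 2295485\right) = - 1939472 \left(9656 - 2295485\right) = \left(-1939472\right) \left(-2285829\right) = 4433301342288$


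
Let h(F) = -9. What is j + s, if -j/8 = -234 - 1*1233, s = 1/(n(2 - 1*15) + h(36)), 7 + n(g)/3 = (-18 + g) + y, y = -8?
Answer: 1725191/147 ≈ 11736.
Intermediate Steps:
n(g) = -99 + 3*g (n(g) = -21 + 3*((-18 + g) - 8) = -21 + 3*(-26 + g) = -21 + (-78 + 3*g) = -99 + 3*g)
s = -1/147 (s = 1/((-99 + 3*(2 - 1*15)) - 9) = 1/((-99 + 3*(2 - 15)) - 9) = 1/((-99 + 3*(-13)) - 9) = 1/((-99 - 39) - 9) = 1/(-138 - 9) = 1/(-147) = -1/147 ≈ -0.0068027)
j = 11736 (j = -8*(-234 - 1*1233) = -8*(-234 - 1233) = -8*(-1467) = 11736)
j + s = 11736 - 1/147 = 1725191/147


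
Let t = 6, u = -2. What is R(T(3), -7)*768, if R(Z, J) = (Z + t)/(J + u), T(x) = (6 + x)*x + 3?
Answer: -3072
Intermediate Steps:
T(x) = 3 + x*(6 + x) (T(x) = x*(6 + x) + 3 = 3 + x*(6 + x))
R(Z, J) = (6 + Z)/(-2 + J) (R(Z, J) = (Z + 6)/(J - 2) = (6 + Z)/(-2 + J))
R(T(3), -7)*768 = ((6 + (3 + 3**2 + 6*3))/(-2 - 7))*768 = ((6 + (3 + 9 + 18))/(-9))*768 = -(6 + 30)/9*768 = -1/9*36*768 = -4*768 = -3072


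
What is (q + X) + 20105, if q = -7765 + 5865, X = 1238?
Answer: 19443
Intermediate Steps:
q = -1900
(q + X) + 20105 = (-1900 + 1238) + 20105 = -662 + 20105 = 19443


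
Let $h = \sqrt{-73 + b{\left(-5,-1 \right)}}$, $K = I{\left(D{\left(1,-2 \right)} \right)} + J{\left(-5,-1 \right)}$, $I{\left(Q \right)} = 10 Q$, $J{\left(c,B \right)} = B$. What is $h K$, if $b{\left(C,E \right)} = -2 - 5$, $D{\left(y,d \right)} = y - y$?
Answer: $- 4 i \sqrt{5} \approx - 8.9443 i$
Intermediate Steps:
$D{\left(y,d \right)} = 0$
$b{\left(C,E \right)} = -7$
$K = -1$ ($K = 10 \cdot 0 - 1 = 0 - 1 = -1$)
$h = 4 i \sqrt{5}$ ($h = \sqrt{-73 - 7} = \sqrt{-80} = 4 i \sqrt{5} \approx 8.9443 i$)
$h K = 4 i \sqrt{5} \left(-1\right) = - 4 i \sqrt{5}$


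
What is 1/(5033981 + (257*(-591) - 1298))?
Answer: 1/4880796 ≈ 2.0488e-7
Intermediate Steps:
1/(5033981 + (257*(-591) - 1298)) = 1/(5033981 + (-151887 - 1298)) = 1/(5033981 - 153185) = 1/4880796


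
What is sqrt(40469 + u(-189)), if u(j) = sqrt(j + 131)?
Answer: sqrt(40469 + I*sqrt(58)) ≈ 201.17 + 0.019*I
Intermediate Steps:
u(j) = sqrt(131 + j)
sqrt(40469 + u(-189)) = sqrt(40469 + sqrt(131 - 189)) = sqrt(40469 + sqrt(-58)) = sqrt(40469 + I*sqrt(58))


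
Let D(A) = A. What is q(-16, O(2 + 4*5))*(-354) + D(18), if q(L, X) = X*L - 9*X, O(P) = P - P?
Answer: 18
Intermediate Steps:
O(P) = 0
q(L, X) = -9*X + L*X (q(L, X) = L*X - 9*X = -9*X + L*X)
q(-16, O(2 + 4*5))*(-354) + D(18) = (0*(-9 - 16))*(-354) + 18 = (0*(-25))*(-354) + 18 = 0*(-354) + 18 = 0 + 18 = 18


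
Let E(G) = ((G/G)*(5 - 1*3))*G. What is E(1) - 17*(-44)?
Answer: 750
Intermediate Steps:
E(G) = 2*G (E(G) = (1*(5 - 3))*G = (1*2)*G = 2*G)
E(1) - 17*(-44) = 2*1 - 17*(-44) = 2 + 748 = 750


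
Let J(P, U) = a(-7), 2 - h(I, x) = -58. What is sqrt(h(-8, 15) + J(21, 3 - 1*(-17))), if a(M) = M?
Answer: sqrt(53) ≈ 7.2801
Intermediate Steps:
h(I, x) = 60 (h(I, x) = 2 - 1*(-58) = 2 + 58 = 60)
J(P, U) = -7
sqrt(h(-8, 15) + J(21, 3 - 1*(-17))) = sqrt(60 - 7) = sqrt(53)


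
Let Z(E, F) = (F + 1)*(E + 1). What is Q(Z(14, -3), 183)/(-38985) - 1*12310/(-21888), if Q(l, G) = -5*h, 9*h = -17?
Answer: 47969863/85330368 ≈ 0.56217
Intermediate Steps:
h = -17/9 (h = (1/9)*(-17) = -17/9 ≈ -1.8889)
Z(E, F) = (1 + E)*(1 + F) (Z(E, F) = (1 + F)*(1 + E) = (1 + E)*(1 + F))
Q(l, G) = 85/9 (Q(l, G) = -5*(-17/9) = 85/9)
Q(Z(14, -3), 183)/(-38985) - 1*12310/(-21888) = (85/9)/(-38985) - 1*12310/(-21888) = (85/9)*(-1/38985) - 12310*(-1/21888) = -17/70173 + 6155/10944 = 47969863/85330368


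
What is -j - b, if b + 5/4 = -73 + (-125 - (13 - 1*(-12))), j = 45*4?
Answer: 177/4 ≈ 44.250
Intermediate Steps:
j = 180
b = -897/4 (b = -5/4 + (-73 + (-125 - (13 - 1*(-12)))) = -5/4 + (-73 + (-125 - (13 + 12))) = -5/4 + (-73 + (-125 - 1*25)) = -5/4 + (-73 + (-125 - 25)) = -5/4 + (-73 - 150) = -5/4 - 223 = -897/4 ≈ -224.25)
-j - b = -1*180 - 1*(-897/4) = -180 + 897/4 = 177/4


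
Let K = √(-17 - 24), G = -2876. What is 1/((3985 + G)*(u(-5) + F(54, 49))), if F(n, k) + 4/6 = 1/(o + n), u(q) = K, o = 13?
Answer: -26331/1856024618 - 40401*I*√41/1856024618 ≈ -1.4187e-5 - 0.00013938*I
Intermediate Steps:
K = I*√41 (K = √(-41) = I*√41 ≈ 6.4031*I)
u(q) = I*√41
F(n, k) = -⅔ + 1/(13 + n)
1/((3985 + G)*(u(-5) + F(54, 49))) = 1/((3985 - 2876)*(I*√41 + (-23 - 2*54)/(3*(13 + 54)))) = 1/(1109*(I*√41 + (⅓)*(-23 - 108)/67)) = 1/(1109*(I*√41 + (⅓)*(1/67)*(-131))) = 1/(1109*(I*√41 - 131/201)) = 1/(1109*(-131/201 + I*√41)) = 1/(-145279/201 + 1109*I*√41)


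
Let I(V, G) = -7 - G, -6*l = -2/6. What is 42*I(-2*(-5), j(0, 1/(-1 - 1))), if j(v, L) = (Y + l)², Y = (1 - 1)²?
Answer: -15883/54 ≈ -294.13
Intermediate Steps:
l = 1/18 (l = -(-1)/(3*6) = -⅙*(-⅓) = 1/18 ≈ 0.055556)
Y = 0 (Y = 0² = 0)
j(v, L) = 1/324 (j(v, L) = (0 + 1/18)² = (1/18)² = 1/324)
42*I(-2*(-5), j(0, 1/(-1 - 1))) = 42*(-7 - 1*1/324) = 42*(-7 - 1/324) = 42*(-2269/324) = -15883/54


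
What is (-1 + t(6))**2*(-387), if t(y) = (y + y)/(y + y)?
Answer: 0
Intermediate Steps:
t(y) = 1 (t(y) = (2*y)/((2*y)) = (2*y)*(1/(2*y)) = 1)
(-1 + t(6))**2*(-387) = (-1 + 1)**2*(-387) = 0**2*(-387) = 0*(-387) = 0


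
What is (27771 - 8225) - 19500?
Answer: 46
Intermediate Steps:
(27771 - 8225) - 19500 = 19546 - 19500 = 46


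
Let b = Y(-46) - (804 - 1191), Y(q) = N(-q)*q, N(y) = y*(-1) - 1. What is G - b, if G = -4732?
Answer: -7281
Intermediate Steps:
N(y) = -1 - y (N(y) = -y - 1 = -1 - y)
Y(q) = q*(-1 + q) (Y(q) = (-1 - (-1)*q)*q = (-1 + q)*q = q*(-1 + q))
b = 2549 (b = -46*(-1 - 46) - (804 - 1191) = -46*(-47) - 1*(-387) = 2162 + 387 = 2549)
G - b = -4732 - 1*2549 = -4732 - 2549 = -7281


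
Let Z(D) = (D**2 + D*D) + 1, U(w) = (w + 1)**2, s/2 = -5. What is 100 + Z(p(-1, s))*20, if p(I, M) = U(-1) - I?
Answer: 160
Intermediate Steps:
s = -10 (s = 2*(-5) = -10)
U(w) = (1 + w)**2
p(I, M) = -I (p(I, M) = (1 - 1)**2 - I = 0**2 - I = 0 - I = -I)
Z(D) = 1 + 2*D**2 (Z(D) = (D**2 + D**2) + 1 = 2*D**2 + 1 = 1 + 2*D**2)
100 + Z(p(-1, s))*20 = 100 + (1 + 2*(-1*(-1))**2)*20 = 100 + (1 + 2*1**2)*20 = 100 + (1 + 2*1)*20 = 100 + (1 + 2)*20 = 100 + 3*20 = 100 + 60 = 160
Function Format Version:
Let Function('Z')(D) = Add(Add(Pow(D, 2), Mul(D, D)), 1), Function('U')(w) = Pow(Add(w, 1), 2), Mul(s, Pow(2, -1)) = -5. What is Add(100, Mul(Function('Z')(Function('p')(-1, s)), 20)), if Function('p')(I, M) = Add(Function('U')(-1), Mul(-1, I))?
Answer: 160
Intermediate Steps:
s = -10 (s = Mul(2, -5) = -10)
Function('U')(w) = Pow(Add(1, w), 2)
Function('p')(I, M) = Mul(-1, I) (Function('p')(I, M) = Add(Pow(Add(1, -1), 2), Mul(-1, I)) = Add(Pow(0, 2), Mul(-1, I)) = Add(0, Mul(-1, I)) = Mul(-1, I))
Function('Z')(D) = Add(1, Mul(2, Pow(D, 2))) (Function('Z')(D) = Add(Add(Pow(D, 2), Pow(D, 2)), 1) = Add(Mul(2, Pow(D, 2)), 1) = Add(1, Mul(2, Pow(D, 2))))
Add(100, Mul(Function('Z')(Function('p')(-1, s)), 20)) = Add(100, Mul(Add(1, Mul(2, Pow(Mul(-1, -1), 2))), 20)) = Add(100, Mul(Add(1, Mul(2, Pow(1, 2))), 20)) = Add(100, Mul(Add(1, Mul(2, 1)), 20)) = Add(100, Mul(Add(1, 2), 20)) = Add(100, Mul(3, 20)) = Add(100, 60) = 160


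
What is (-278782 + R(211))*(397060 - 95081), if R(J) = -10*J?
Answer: -84823485268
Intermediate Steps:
(-278782 + R(211))*(397060 - 95081) = (-278782 - 10*211)*(397060 - 95081) = (-278782 - 2110)*301979 = -280892*301979 = -84823485268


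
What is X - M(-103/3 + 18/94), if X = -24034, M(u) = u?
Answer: -3383980/141 ≈ -24000.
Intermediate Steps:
X - M(-103/3 + 18/94) = -24034 - (-103/3 + 18/94) = -24034 - (-103*⅓ + 18*(1/94)) = -24034 - (-103/3 + 9/47) = -24034 - 1*(-4814/141) = -24034 + 4814/141 = -3383980/141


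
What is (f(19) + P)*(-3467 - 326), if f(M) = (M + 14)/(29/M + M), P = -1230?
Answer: 605707963/130 ≈ 4.6593e+6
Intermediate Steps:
f(M) = (14 + M)/(M + 29/M)
(f(19) + P)*(-3467 - 326) = (19*(14 + 19)/(29 + 19²) - 1230)*(-3467 - 326) = (19*33/(29 + 361) - 1230)*(-3793) = (19*33/390 - 1230)*(-3793) = (19*(1/390)*33 - 1230)*(-3793) = (209/130 - 1230)*(-3793) = -159691/130*(-3793) = 605707963/130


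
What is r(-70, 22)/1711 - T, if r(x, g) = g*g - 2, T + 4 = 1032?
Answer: -1758426/1711 ≈ -1027.7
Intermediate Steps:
T = 1028 (T = -4 + 1032 = 1028)
r(x, g) = -2 + g² (r(x, g) = g² - 2 = -2 + g²)
r(-70, 22)/1711 - T = (-2 + 22²)/1711 - 1*1028 = (-2 + 484)*(1/1711) - 1028 = 482*(1/1711) - 1028 = 482/1711 - 1028 = -1758426/1711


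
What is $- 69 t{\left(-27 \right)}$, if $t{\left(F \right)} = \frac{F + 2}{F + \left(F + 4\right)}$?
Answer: $- \frac{69}{2} \approx -34.5$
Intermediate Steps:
$t{\left(F \right)} = \frac{2 + F}{4 + 2 F}$ ($t{\left(F \right)} = \frac{2 + F}{F + \left(4 + F\right)} = \frac{2 + F}{4 + 2 F}$)
$- 69 t{\left(-27 \right)} = \left(-69\right) \frac{1}{2} = - \frac{69}{2}$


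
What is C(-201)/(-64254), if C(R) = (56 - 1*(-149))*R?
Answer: 13735/21418 ≈ 0.64128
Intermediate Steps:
C(R) = 205*R (C(R) = (56 + 149)*R = 205*R)
C(-201)/(-64254) = (205*(-201))/(-64254) = -41205*(-1/64254) = 13735/21418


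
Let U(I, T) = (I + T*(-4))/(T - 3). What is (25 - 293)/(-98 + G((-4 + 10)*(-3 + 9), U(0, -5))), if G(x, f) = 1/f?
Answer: 335/123 ≈ 2.7236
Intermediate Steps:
U(I, T) = (I - 4*T)/(-3 + T)
(25 - 293)/(-98 + G((-4 + 10)*(-3 + 9), U(0, -5))) = (25 - 293)/(-98 + 1/((0 - 4*(-5))/(-3 - 5))) = -268/(-98 + 1/((0 + 20)/(-8))) = -268/(-98 + 1/(-1/8*20)) = -268/(-98 + 1/(-5/2)) = -268/(-98 - 2/5) = -268/(-492/5) = -268*(-5/492) = 335/123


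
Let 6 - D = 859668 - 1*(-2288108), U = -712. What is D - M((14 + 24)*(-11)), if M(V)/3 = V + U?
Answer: -3144380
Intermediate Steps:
M(V) = -2136 + 3*V (M(V) = 3*(V - 712) = 3*(-712 + V) = -2136 + 3*V)
D = -3147770 (D = 6 - (859668 - 1*(-2288108)) = 6 - (859668 + 2288108) = 6 - 1*3147776 = 6 - 3147776 = -3147770)
D - M((14 + 24)*(-11)) = -3147770 - (-2136 + 3*((14 + 24)*(-11))) = -3147770 - (-2136 + 3*(38*(-11))) = -3147770 - (-2136 + 3*(-418)) = -3147770 - (-2136 - 1254) = -3147770 - 1*(-3390) = -3147770 + 3390 = -3144380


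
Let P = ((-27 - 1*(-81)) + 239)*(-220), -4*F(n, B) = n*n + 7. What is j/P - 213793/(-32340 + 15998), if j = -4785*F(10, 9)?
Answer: 425066953/38305648 ≈ 11.097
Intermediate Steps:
F(n, B) = -7/4 - n²/4 (F(n, B) = -(n*n + 7)/4 = -(n² + 7)/4 = -(7 + n²)/4 = -7/4 - n²/4)
P = -64460 (P = ((-27 + 81) + 239)*(-220) = (54 + 239)*(-220) = 293*(-220) = -64460)
j = 511995/4 (j = -4785*(-7/4 - ¼*10²) = -4785*(-7/4 - ¼*100) = -4785*(-7/4 - 25) = -4785*(-107/4) = 511995/4 ≈ 1.2800e+5)
j/P - 213793/(-32340 + 15998) = (511995/4)/(-64460) - 213793/(-32340 + 15998) = (511995/4)*(-1/64460) - 213793/(-16342) = -9309/4688 - 213793*(-1/16342) = -9309/4688 + 213793/16342 = 425066953/38305648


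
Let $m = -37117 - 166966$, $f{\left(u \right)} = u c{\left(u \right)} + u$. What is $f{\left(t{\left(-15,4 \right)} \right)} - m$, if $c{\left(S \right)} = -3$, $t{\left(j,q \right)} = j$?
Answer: $204113$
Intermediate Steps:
$f{\left(u \right)} = - 2 u$ ($f{\left(u \right)} = u \left(-3\right) + u = - 3 u + u = - 2 u$)
$m = -204083$
$f{\left(t{\left(-15,4 \right)} \right)} - m = \left(-2\right) \left(-15\right) - -204083 = 30 + 204083 = 204113$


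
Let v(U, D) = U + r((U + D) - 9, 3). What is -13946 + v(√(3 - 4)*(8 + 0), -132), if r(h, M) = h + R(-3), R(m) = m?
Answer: -14090 + 16*I ≈ -14090.0 + 16.0*I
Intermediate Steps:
r(h, M) = -3 + h (r(h, M) = h - 3 = -3 + h)
v(U, D) = -12 + D + 2*U (v(U, D) = U + (-3 + ((U + D) - 9)) = U + (-3 + ((D + U) - 9)) = U + (-3 + (-9 + D + U)) = U + (-12 + D + U) = -12 + D + 2*U)
-13946 + v(√(3 - 4)*(8 + 0), -132) = -13946 + (-12 - 132 + 2*(√(3 - 4)*(8 + 0))) = -13946 + (-12 - 132 + 2*(√(-1)*8)) = -13946 + (-12 - 132 + 2*(I*8)) = -13946 + (-12 - 132 + 2*(8*I)) = -13946 + (-12 - 132 + 16*I) = -13946 + (-144 + 16*I) = -14090 + 16*I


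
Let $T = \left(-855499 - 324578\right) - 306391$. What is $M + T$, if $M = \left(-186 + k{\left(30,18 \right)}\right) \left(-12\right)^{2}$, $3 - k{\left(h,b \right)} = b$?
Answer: $-1515412$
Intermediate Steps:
$k{\left(h,b \right)} = 3 - b$
$M = -28944$ ($M = \left(-186 + \left(3 - 18\right)\right) \left(-12\right)^{2} = \left(-186 + \left(3 - 18\right)\right) 144 = \left(-186 - 15\right) 144 = \left(-201\right) 144 = -28944$)
$T = -1486468$ ($T = -1180077 - 306391 = -1486468$)
$M + T = -28944 - 1486468 = -1515412$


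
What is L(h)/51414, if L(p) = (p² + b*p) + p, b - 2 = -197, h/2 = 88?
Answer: -48/779 ≈ -0.061617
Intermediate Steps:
h = 176 (h = 2*88 = 176)
b = -195 (b = 2 - 197 = -195)
L(p) = p² - 194*p (L(p) = (p² - 195*p) + p = p² - 194*p)
L(h)/51414 = (176*(-194 + 176))/51414 = (176*(-18))*(1/51414) = -3168*1/51414 = -48/779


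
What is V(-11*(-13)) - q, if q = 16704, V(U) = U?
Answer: -16561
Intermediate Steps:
V(-11*(-13)) - q = -11*(-13) - 1*16704 = 143 - 16704 = -16561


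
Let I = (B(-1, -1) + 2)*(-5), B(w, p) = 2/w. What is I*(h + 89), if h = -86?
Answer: 0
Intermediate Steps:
I = 0 (I = (2/(-1) + 2)*(-5) = (2*(-1) + 2)*(-5) = (-2 + 2)*(-5) = 0*(-5) = 0)
I*(h + 89) = 0*(-86 + 89) = 0*3 = 0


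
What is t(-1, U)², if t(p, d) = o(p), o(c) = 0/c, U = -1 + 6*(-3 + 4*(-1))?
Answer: 0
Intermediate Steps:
U = -43 (U = -1 + 6*(-3 - 4) = -1 + 6*(-7) = -1 - 42 = -43)
o(c) = 0
t(p, d) = 0
t(-1, U)² = 0² = 0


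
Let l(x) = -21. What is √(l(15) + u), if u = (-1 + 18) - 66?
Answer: I*√70 ≈ 8.3666*I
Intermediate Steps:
u = -49 (u = 17 - 66 = -49)
√(l(15) + u) = √(-21 - 49) = √(-70) = I*√70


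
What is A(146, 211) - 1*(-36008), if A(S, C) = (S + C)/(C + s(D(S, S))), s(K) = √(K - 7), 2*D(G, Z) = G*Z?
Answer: 406555429/11290 - 119*√10651/11290 ≈ 36009.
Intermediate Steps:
D(G, Z) = G*Z/2 (D(G, Z) = (G*Z)/2 = G*Z/2)
s(K) = √(-7 + K)
A(S, C) = (C + S)/(C + √(-7 + S²/2)) (A(S, C) = (S + C)/(C + √(-7 + S*S/2)) = (C + S)/(C + √(-7 + S²/2)))
A(146, 211) - 1*(-36008) = 2*(211 + 146)/(2*211 + √2*√(-14 + 146²)) - 1*(-36008) = 2*357/(422 + √2*√(-14 + 21316)) + 36008 = 2*357/(422 + √2*√21302) + 36008 = 2*357/(422 + 2*√10651) + 36008 = 714/(422 + 2*√10651) + 36008 = 36008 + 714/(422 + 2*√10651)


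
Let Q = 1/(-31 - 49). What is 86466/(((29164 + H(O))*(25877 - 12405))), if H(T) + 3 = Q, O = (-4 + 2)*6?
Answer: 216165/982142059 ≈ 0.00022010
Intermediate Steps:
Q = -1/80 (Q = 1/(-80) = -1/80 ≈ -0.012500)
O = -12 (O = -2*6 = -12)
H(T) = -241/80 (H(T) = -3 - 1/80 = -241/80)
86466/(((29164 + H(O))*(25877 - 12405))) = 86466/(((29164 - 241/80)*(25877 - 12405))) = 86466/(((2332879/80)*13472)) = 86466/(1964284118/5) = 86466*(5/1964284118) = 216165/982142059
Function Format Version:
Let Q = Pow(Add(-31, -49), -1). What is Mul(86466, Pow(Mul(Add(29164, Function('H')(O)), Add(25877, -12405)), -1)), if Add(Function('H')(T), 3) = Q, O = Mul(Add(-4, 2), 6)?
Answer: Rational(216165, 982142059) ≈ 0.00022010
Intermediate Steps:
Q = Rational(-1, 80) (Q = Pow(-80, -1) = Rational(-1, 80) ≈ -0.012500)
O = -12 (O = Mul(-2, 6) = -12)
Function('H')(T) = Rational(-241, 80) (Function('H')(T) = Add(-3, Rational(-1, 80)) = Rational(-241, 80))
Mul(86466, Pow(Mul(Add(29164, Function('H')(O)), Add(25877, -12405)), -1)) = Mul(86466, Pow(Mul(Add(29164, Rational(-241, 80)), Add(25877, -12405)), -1)) = Mul(86466, Pow(Mul(Rational(2332879, 80), 13472), -1)) = Mul(86466, Pow(Rational(1964284118, 5), -1)) = Mul(86466, Rational(5, 1964284118)) = Rational(216165, 982142059)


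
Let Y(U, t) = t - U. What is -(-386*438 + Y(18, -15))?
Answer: 169101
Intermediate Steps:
-(-386*438 + Y(18, -15)) = -(-386*438 + (-15 - 1*18)) = -(-169068 + (-15 - 18)) = -(-169068 - 33) = -1*(-169101) = 169101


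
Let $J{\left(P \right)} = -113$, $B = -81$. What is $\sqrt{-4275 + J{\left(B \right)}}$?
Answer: $2 i \sqrt{1097} \approx 66.242 i$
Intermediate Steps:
$\sqrt{-4275 + J{\left(B \right)}} = \sqrt{-4275 - 113} = \sqrt{-4388} = 2 i \sqrt{1097}$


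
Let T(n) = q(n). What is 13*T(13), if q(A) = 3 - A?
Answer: -130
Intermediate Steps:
T(n) = 3 - n
13*T(13) = 13*(3 - 1*13) = 13*(3 - 13) = 13*(-10) = -130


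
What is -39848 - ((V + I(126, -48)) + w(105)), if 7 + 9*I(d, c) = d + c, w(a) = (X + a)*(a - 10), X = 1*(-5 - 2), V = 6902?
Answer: -504611/9 ≈ -56068.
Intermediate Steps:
X = -7 (X = 1*(-7) = -7)
w(a) = (-10 + a)*(-7 + a) (w(a) = (-7 + a)*(a - 10) = (-7 + a)*(-10 + a) = (-10 + a)*(-7 + a))
I(d, c) = -7/9 + c/9 + d/9 (I(d, c) = -7/9 + (d + c)/9 = -7/9 + (c + d)/9 = -7/9 + (c/9 + d/9) = -7/9 + c/9 + d/9)
-39848 - ((V + I(126, -48)) + w(105)) = -39848 - ((6902 + (-7/9 + (⅑)*(-48) + (⅑)*126)) + (70 + 105² - 17*105)) = -39848 - ((6902 + (-7/9 - 16/3 + 14)) + (70 + 11025 - 1785)) = -39848 - ((6902 + 71/9) + 9310) = -39848 - (62189/9 + 9310) = -39848 - 1*145979/9 = -39848 - 145979/9 = -504611/9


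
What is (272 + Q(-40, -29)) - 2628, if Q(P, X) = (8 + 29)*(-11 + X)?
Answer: -3836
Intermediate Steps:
Q(P, X) = -407 + 37*X (Q(P, X) = 37*(-11 + X) = -407 + 37*X)
(272 + Q(-40, -29)) - 2628 = (272 + (-407 + 37*(-29))) - 2628 = (272 + (-407 - 1073)) - 2628 = (272 - 1480) - 2628 = -1208 - 2628 = -3836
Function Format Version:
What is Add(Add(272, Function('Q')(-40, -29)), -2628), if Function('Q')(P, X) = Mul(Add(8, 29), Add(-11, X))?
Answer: -3836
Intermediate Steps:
Function('Q')(P, X) = Add(-407, Mul(37, X)) (Function('Q')(P, X) = Mul(37, Add(-11, X)) = Add(-407, Mul(37, X)))
Add(Add(272, Function('Q')(-40, -29)), -2628) = Add(Add(272, Add(-407, Mul(37, -29))), -2628) = Add(Add(272, Add(-407, -1073)), -2628) = Add(Add(272, -1480), -2628) = Add(-1208, -2628) = -3836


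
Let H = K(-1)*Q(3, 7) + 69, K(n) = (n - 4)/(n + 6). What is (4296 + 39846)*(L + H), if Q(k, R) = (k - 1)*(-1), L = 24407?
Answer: 1080507876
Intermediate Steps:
K(n) = (-4 + n)/(6 + n)
Q(k, R) = 1 - k (Q(k, R) = (-1 + k)*(-1) = 1 - k)
H = 71 (H = ((-4 - 1)/(6 - 1))*(1 - 1*3) + 69 = (-5/5)*(1 - 3) + 69 = ((⅕)*(-5))*(-2) + 69 = -1*(-2) + 69 = 2 + 69 = 71)
(4296 + 39846)*(L + H) = (4296 + 39846)*(24407 + 71) = 44142*24478 = 1080507876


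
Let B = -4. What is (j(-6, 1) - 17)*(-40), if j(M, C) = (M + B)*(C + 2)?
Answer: 1880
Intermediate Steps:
j(M, C) = (-4 + M)*(2 + C) (j(M, C) = (M - 4)*(C + 2) = (-4 + M)*(2 + C))
(j(-6, 1) - 17)*(-40) = ((-8 - 4*1 + 2*(-6) + 1*(-6)) - 17)*(-40) = ((-8 - 4 - 12 - 6) - 17)*(-40) = (-30 - 17)*(-40) = -47*(-40) = 1880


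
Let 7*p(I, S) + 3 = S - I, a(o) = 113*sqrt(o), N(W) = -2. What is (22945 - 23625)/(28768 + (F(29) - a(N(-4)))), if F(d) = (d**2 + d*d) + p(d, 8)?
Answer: -507239880/22711971619 - 1882580*I*sqrt(2)/22711971619 ≈ -0.022334 - 0.00011722*I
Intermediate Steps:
p(I, S) = -3/7 - I/7 + S/7 (p(I, S) = -3/7 + (S - I)/7 = -3/7 + (-I/7 + S/7) = -3/7 - I/7 + S/7)
F(d) = 5/7 + 2*d**2 - d/7 (F(d) = (d**2 + d*d) + (-3/7 - d/7 + (1/7)*8) = (d**2 + d**2) + (-3/7 - d/7 + 8/7) = 2*d**2 + (5/7 - d/7) = 5/7 + 2*d**2 - d/7)
(22945 - 23625)/(28768 + (F(29) - a(N(-4)))) = (22945 - 23625)/(28768 + ((5/7 + 2*29**2 - 1/7*29) - 113*sqrt(-2))) = -680/(28768 + ((5/7 + 2*841 - 29/7) - 113*I*sqrt(2))) = -680/(28768 + ((5/7 + 1682 - 29/7) - 113*I*sqrt(2))) = -680/(28768 + (11750/7 - 113*I*sqrt(2))) = -680/(213126/7 - 113*I*sqrt(2))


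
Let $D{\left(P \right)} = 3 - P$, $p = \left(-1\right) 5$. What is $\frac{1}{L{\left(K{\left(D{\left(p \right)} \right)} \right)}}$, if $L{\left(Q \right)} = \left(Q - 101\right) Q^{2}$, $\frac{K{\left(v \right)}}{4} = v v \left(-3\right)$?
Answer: $- \frac{1}{512557056} \approx -1.951 \cdot 10^{-9}$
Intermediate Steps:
$p = -5$
$K{\left(v \right)} = - 12 v^{2}$ ($K{\left(v \right)} = 4 v v \left(-3\right) = 4 v^{2} \left(-3\right) = 4 \left(- 3 v^{2}\right) = - 12 v^{2}$)
$L{\left(Q \right)} = Q^{2} \left(-101 + Q\right)$ ($L{\left(Q \right)} = \left(Q - 101\right) Q^{2} = \left(-101 + Q\right) Q^{2} = Q^{2} \left(-101 + Q\right)$)
$\frac{1}{L{\left(K{\left(D{\left(p \right)} \right)} \right)}} = \frac{1}{\left(- 12 \left(3 - -5\right)^{2}\right)^{2} \left(-101 - 12 \left(3 - -5\right)^{2}\right)} = \frac{1}{\left(- 12 \left(3 + 5\right)^{2}\right)^{2} \left(-101 - 12 \left(3 + 5\right)^{2}\right)} = \frac{1}{\left(- 12 \cdot 8^{2}\right)^{2} \left(-101 - 12 \cdot 8^{2}\right)} = \frac{1}{\left(\left(-12\right) 64\right)^{2} \left(-101 - 768\right)} = \frac{1}{\left(-768\right)^{2} \left(-101 - 768\right)} = \frac{1}{589824 \left(-869\right)} = \frac{1}{-512557056} = - \frac{1}{512557056}$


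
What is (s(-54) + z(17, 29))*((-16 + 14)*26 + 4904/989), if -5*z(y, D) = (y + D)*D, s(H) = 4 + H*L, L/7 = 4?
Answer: 412853976/4945 ≈ 83489.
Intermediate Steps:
L = 28 (L = 7*4 = 28)
s(H) = 4 + 28*H (s(H) = 4 + H*28 = 4 + 28*H)
z(y, D) = -D*(D + y)/5 (z(y, D) = -(y + D)*D/5 = -(D + y)*D/5 = -D*(D + y)/5)
(s(-54) + z(17, 29))*((-16 + 14)*26 + 4904/989) = ((4 + 28*(-54)) - ⅕*29*(29 + 17))*((-16 + 14)*26 + 4904/989) = ((4 - 1512) - ⅕*29*46)*(-2*26 + 4904*(1/989)) = (-1508 - 1334/5)*(-52 + 4904/989) = -8874/5*(-46524/989) = 412853976/4945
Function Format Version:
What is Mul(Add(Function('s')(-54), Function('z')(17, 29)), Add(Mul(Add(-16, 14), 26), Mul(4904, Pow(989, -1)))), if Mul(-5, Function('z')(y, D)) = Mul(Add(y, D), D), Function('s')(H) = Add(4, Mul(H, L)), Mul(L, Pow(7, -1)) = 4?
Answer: Rational(412853976, 4945) ≈ 83489.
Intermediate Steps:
L = 28 (L = Mul(7, 4) = 28)
Function('s')(H) = Add(4, Mul(28, H)) (Function('s')(H) = Add(4, Mul(H, 28)) = Add(4, Mul(28, H)))
Function('z')(y, D) = Mul(Rational(-1, 5), D, Add(D, y)) (Function('z')(y, D) = Mul(Rational(-1, 5), Mul(Add(y, D), D)) = Mul(Rational(-1, 5), Mul(Add(D, y), D)) = Mul(Rational(-1, 5), Mul(D, Add(D, y))) = Mul(Rational(-1, 5), D, Add(D, y)))
Mul(Add(Function('s')(-54), Function('z')(17, 29)), Add(Mul(Add(-16, 14), 26), Mul(4904, Pow(989, -1)))) = Mul(Add(Add(4, Mul(28, -54)), Mul(Rational(-1, 5), 29, Add(29, 17))), Add(Mul(Add(-16, 14), 26), Mul(4904, Pow(989, -1)))) = Mul(Add(Add(4, -1512), Mul(Rational(-1, 5), 29, 46)), Add(Mul(-2, 26), Mul(4904, Rational(1, 989)))) = Mul(Add(-1508, Rational(-1334, 5)), Add(-52, Rational(4904, 989))) = Mul(Rational(-8874, 5), Rational(-46524, 989)) = Rational(412853976, 4945)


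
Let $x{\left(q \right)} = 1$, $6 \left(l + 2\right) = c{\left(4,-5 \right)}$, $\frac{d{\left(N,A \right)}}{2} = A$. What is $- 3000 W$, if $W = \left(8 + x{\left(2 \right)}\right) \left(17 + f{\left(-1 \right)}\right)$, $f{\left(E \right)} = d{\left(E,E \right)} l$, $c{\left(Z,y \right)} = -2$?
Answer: $-585000$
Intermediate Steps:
$d{\left(N,A \right)} = 2 A$
$l = - \frac{7}{3}$ ($l = -2 + \frac{1}{6} \left(-2\right) = -2 - \frac{1}{3} = - \frac{7}{3} \approx -2.3333$)
$f{\left(E \right)} = - \frac{14 E}{3}$ ($f{\left(E \right)} = 2 E \left(- \frac{7}{3}\right) = - \frac{14 E}{3}$)
$W = 195$ ($W = \left(8 + 1\right) \left(17 - - \frac{14}{3}\right) = 9 \left(17 + \frac{14}{3}\right) = 9 \cdot \frac{65}{3} = 195$)
$- 3000 W = \left(-3000\right) 195 = -585000$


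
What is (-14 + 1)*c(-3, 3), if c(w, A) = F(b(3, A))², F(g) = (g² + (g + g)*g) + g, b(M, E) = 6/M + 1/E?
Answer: -40768/9 ≈ -4529.8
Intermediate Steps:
b(M, E) = 1/E + 6/M (b(M, E) = 6/M + 1/E = 1/E + 6/M)
F(g) = g + 3*g² (F(g) = (g² + (2*g)*g) + g = (g² + 2*g²) + g = 3*g² + g = g + 3*g²)
c(w, A) = (2 + 1/A)²*(7 + 3/A)² (c(w, A) = ((1/A + 6/3)*(1 + 3*(1/A + 6/3)))² = ((1/A + 6*(⅓))*(1 + 3*(1/A + 6*(⅓))))² = ((1/A + 2)*(1 + 3*(1/A + 2)))² = ((2 + 1/A)*(1 + 3*(2 + 1/A)))² = ((2 + 1/A)*(1 + (6 + 3/A)))² = ((2 + 1/A)*(7 + 3/A))² = (2 + 1/A)²*(7 + 3/A)²)
(-14 + 1)*c(-3, 3) = (-14 + 1)*((1 + 2*3)²*(3 + 7*3)²/3⁴) = -13*(1 + 6)²*(3 + 21)²/81 = -13*7²*24²/81 = -13*49*576/81 = -13*3136/9 = -40768/9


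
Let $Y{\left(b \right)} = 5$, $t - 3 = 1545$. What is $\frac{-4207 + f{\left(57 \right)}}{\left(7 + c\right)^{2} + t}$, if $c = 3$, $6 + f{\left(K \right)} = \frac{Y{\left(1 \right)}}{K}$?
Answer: $- \frac{30017}{11742} \approx -2.5564$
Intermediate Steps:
$t = 1548$ ($t = 3 + 1545 = 1548$)
$f{\left(K \right)} = -6 + \frac{5}{K}$
$\frac{-4207 + f{\left(57 \right)}}{\left(7 + c\right)^{2} + t} = \frac{-4207 - \left(6 - \frac{5}{57}\right)}{\left(7 + 3\right)^{2} + 1548} = \frac{-4207 + \left(-6 + 5 \cdot \frac{1}{57}\right)}{10^{2} + 1548} = \frac{-4207 + \left(-6 + \frac{5}{57}\right)}{100 + 1548} = \frac{-4207 - \frac{337}{57}}{1648} = \left(- \frac{240136}{57}\right) \frac{1}{1648} = - \frac{30017}{11742}$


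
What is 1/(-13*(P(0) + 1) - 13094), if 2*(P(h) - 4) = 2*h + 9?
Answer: -2/26435 ≈ -7.5657e-5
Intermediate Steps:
P(h) = 17/2 + h (P(h) = 4 + (2*h + 9)/2 = 4 + (9 + 2*h)/2 = 4 + (9/2 + h) = 17/2 + h)
1/(-13*(P(0) + 1) - 13094) = 1/(-13*((17/2 + 0) + 1) - 13094) = 1/(-13*(17/2 + 1) - 13094) = 1/(-13*19/2 - 13094) = 1/(-247/2 - 13094) = 1/(-26435/2) = -2/26435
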